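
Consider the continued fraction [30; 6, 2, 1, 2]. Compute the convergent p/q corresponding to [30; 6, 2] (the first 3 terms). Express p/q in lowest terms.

392/13

Start with 2.
6 + 1/(2/1) = 6 + 1/2 = 13/2
30 + 1/(13/2) = 30 + 2/13 = 392/13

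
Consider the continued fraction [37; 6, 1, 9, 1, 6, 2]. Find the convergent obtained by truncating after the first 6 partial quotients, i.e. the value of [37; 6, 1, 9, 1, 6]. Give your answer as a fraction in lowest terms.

a_0 = 37: 37/1
a_1 = 6: 223/6
a_2 = 1: 260/7
a_3 = 9: 2563/69
a_4 = 1: 2823/76
a_5 = 6: 19501/525

19501/525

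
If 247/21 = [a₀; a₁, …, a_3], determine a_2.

3

247 = 11·21 + 16, so a_0 = 11
21 = 1·16 + 5, so a_1 = 1
16 = 3·5 + 1, so a_2 = 3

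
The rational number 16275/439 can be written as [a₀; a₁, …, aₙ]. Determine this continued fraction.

[37; 13, 1, 2, 1, 1, 4]

Apply division with remainder until the remainder is 0:
16275 ÷ 439 → quotient 37, remainder 32
439 ÷ 32 → quotient 13, remainder 23
32 ÷ 23 → quotient 1, remainder 9
23 ÷ 9 → quotient 2, remainder 5
9 ÷ 5 → quotient 1, remainder 4
5 ÷ 4 → quotient 1, remainder 1
4 ÷ 1 → quotient 4, remainder 0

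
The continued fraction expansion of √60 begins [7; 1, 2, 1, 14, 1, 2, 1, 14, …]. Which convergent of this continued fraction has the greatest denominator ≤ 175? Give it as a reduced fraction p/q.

a_0 = 7: 7/1  (≤ bound)
a_1 = 1: 8/1  (≤ bound)
a_2 = 2: 23/3  (≤ bound)
a_3 = 1: 31/4  (≤ bound)
a_4 = 14: 457/59  (≤ bound)
a_5 = 1: 488/63  (≤ bound)
a_6 = 2: 1433/185  (> 175, stop)

488/63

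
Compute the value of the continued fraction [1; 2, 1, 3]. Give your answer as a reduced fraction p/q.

Starting at the tail and folding back:
Start with 3.
1 + 1/(3/1) = 1 + 1/3 = 4/3
2 + 1/(4/3) = 2 + 3/4 = 11/4
1 + 1/(11/4) = 1 + 4/11 = 15/11

15/11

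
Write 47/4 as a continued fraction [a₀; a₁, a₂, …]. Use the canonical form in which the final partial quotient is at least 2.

Apply division with remainder until the remainder is 0:
47 = 11·4 + 3, so a_0 = 11
4 = 1·3 + 1, so a_1 = 1
3 = 3·1 + 0, so a_2 = 3

[11; 1, 3]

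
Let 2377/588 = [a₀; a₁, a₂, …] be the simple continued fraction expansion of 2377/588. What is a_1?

23

⌊2377/588⌋ = 4, remainder 25
⌊588/25⌋ = 23, remainder 13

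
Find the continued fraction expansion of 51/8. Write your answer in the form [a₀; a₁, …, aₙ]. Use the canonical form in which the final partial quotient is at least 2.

[6; 2, 1, 2]

⌊51/8⌋ = 6, remainder 3
⌊8/3⌋ = 2, remainder 2
⌊3/2⌋ = 1, remainder 1
⌊2/1⌋ = 2, remainder 0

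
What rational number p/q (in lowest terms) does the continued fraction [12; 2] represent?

a_0 = 12: 12/1
a_1 = 2: 25/2

25/2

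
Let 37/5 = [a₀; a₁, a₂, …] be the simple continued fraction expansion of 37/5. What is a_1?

37 ÷ 5 → quotient 7, remainder 2
5 ÷ 2 → quotient 2, remainder 1

2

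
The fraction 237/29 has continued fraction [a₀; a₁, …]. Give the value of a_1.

5

237 = 8·29 + 5, so a_0 = 8
29 = 5·5 + 4, so a_1 = 5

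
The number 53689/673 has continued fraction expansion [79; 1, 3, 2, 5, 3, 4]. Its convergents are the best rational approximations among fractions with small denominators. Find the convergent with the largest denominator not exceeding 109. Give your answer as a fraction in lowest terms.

a_0 = 79: 79/1  (≤ bound)
a_1 = 1: 80/1  (≤ bound)
a_2 = 3: 319/4  (≤ bound)
a_3 = 2: 718/9  (≤ bound)
a_4 = 5: 3909/49  (≤ bound)
a_5 = 3: 12445/156  (> 109, stop)

3909/49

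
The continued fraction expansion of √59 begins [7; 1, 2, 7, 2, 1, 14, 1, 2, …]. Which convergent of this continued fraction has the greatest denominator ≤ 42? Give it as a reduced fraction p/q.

169/22

a_0 = 7: 7/1  (≤ bound)
a_1 = 1: 8/1  (≤ bound)
a_2 = 2: 23/3  (≤ bound)
a_3 = 7: 169/22  (≤ bound)
a_4 = 2: 361/47  (> 42, stop)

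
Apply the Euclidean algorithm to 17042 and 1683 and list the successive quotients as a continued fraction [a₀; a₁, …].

[10; 7, 1, 15, 3, 4]

17042 = 10·1683 + 212, so a_0 = 10
1683 = 7·212 + 199, so a_1 = 7
212 = 1·199 + 13, so a_2 = 1
199 = 15·13 + 4, so a_3 = 15
13 = 3·4 + 1, so a_4 = 3
4 = 4·1 + 0, so a_5 = 4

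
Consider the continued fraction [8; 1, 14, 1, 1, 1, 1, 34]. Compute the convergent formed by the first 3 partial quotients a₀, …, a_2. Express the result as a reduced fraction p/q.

a_0 = 8: 8/1
a_1 = 1: 9/1
a_2 = 14: 134/15

134/15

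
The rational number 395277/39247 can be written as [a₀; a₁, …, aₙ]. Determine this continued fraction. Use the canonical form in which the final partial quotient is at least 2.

395277 = 10·39247 + 2807, so a_0 = 10
39247 = 13·2807 + 2756, so a_1 = 13
2807 = 1·2756 + 51, so a_2 = 1
2756 = 54·51 + 2, so a_3 = 54
51 = 25·2 + 1, so a_4 = 25
2 = 2·1 + 0, so a_5 = 2

[10; 13, 1, 54, 25, 2]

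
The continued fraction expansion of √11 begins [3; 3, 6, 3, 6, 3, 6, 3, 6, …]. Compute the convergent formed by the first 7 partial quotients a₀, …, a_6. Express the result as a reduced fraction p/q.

Start with 6.
3 + 1/(6/1) = 3 + 1/6 = 19/6
6 + 1/(19/6) = 6 + 6/19 = 120/19
3 + 1/(120/19) = 3 + 19/120 = 379/120
6 + 1/(379/120) = 6 + 120/379 = 2394/379
3 + 1/(2394/379) = 3 + 379/2394 = 7561/2394
3 + 1/(7561/2394) = 3 + 2394/7561 = 25077/7561

25077/7561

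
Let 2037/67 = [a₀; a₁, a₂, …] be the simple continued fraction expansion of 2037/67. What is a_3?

Repeatedly divide and take the remainder:
2037 ÷ 67 → quotient 30, remainder 27
67 ÷ 27 → quotient 2, remainder 13
27 ÷ 13 → quotient 2, remainder 1
13 ÷ 1 → quotient 13, remainder 0

13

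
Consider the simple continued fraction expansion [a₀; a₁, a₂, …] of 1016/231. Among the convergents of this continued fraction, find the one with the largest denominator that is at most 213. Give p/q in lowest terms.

a_0 = 4: 4/1  (≤ bound)
a_1 = 2: 9/2  (≤ bound)
a_2 = 1: 13/3  (≤ bound)
a_3 = 1: 22/5  (≤ bound)
a_4 = 22: 497/113  (≤ bound)
a_5 = 2: 1016/231  (> 213, stop)

497/113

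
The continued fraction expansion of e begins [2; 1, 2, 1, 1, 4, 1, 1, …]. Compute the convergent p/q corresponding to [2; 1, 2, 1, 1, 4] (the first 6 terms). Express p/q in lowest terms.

87/32

a_0 = 2: 2/1
a_1 = 1: 3/1
a_2 = 2: 8/3
a_3 = 1: 11/4
a_4 = 1: 19/7
a_5 = 4: 87/32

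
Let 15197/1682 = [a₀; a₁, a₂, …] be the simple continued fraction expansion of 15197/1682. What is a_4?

15197 = 9·1682 + 59, so a_0 = 9
1682 = 28·59 + 30, so a_1 = 28
59 = 1·30 + 29, so a_2 = 1
30 = 1·29 + 1, so a_3 = 1
29 = 29·1 + 0, so a_4 = 29

29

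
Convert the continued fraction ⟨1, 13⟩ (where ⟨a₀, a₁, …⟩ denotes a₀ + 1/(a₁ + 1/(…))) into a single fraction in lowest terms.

a_0 = 1: 1/1
a_1 = 13: 14/13

14/13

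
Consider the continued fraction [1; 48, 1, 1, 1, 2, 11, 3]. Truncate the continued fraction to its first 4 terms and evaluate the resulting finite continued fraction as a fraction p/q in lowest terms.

Start with 1.
1 + 1/(1/1) = 1 + 1/1 = 2/1
48 + 1/(2/1) = 48 + 1/2 = 97/2
1 + 1/(97/2) = 1 + 2/97 = 99/97

99/97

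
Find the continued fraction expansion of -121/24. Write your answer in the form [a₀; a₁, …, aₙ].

⌊-121/24⌋ = -6, remainder 23
⌊24/23⌋ = 1, remainder 1
⌊23/1⌋ = 23, remainder 0

[-6; 1, 23]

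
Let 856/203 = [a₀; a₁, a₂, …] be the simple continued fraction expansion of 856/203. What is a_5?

856 ÷ 203 → quotient 4, remainder 44
203 ÷ 44 → quotient 4, remainder 27
44 ÷ 27 → quotient 1, remainder 17
27 ÷ 17 → quotient 1, remainder 10
17 ÷ 10 → quotient 1, remainder 7
10 ÷ 7 → quotient 1, remainder 3

1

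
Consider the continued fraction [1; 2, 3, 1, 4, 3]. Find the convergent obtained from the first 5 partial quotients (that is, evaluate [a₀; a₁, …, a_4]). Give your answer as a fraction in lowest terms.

Starting at the tail and folding back:
Start with 4.
1 + 1/(4/1) = 1 + 1/4 = 5/4
3 + 1/(5/4) = 3 + 4/5 = 19/5
2 + 1/(19/5) = 2 + 5/19 = 43/19
1 + 1/(43/19) = 1 + 19/43 = 62/43

62/43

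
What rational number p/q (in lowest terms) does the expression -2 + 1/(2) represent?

-3/2

Start with 2.
-2 + 1/(2/1) = -2 + 1/2 = -3/2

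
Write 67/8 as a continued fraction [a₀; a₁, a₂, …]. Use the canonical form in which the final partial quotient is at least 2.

[8; 2, 1, 2]

Apply division with remainder until the remainder is 0:
⌊67/8⌋ = 8, remainder 3
⌊8/3⌋ = 2, remainder 2
⌊3/2⌋ = 1, remainder 1
⌊2/1⌋ = 2, remainder 0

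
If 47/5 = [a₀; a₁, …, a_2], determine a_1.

47 = 9·5 + 2, so a_0 = 9
5 = 2·2 + 1, so a_1 = 2

2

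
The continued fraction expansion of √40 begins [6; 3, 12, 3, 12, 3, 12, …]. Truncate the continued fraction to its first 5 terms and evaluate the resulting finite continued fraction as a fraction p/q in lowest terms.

8886/1405

Start with 12.
3 + 1/(12/1) = 3 + 1/12 = 37/12
12 + 1/(37/12) = 12 + 12/37 = 456/37
3 + 1/(456/37) = 3 + 37/456 = 1405/456
6 + 1/(1405/456) = 6 + 456/1405 = 8886/1405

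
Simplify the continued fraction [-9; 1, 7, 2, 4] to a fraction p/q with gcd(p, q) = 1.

-617/76

Start with 4.
2 + 1/(4/1) = 2 + 1/4 = 9/4
7 + 1/(9/4) = 7 + 4/9 = 67/9
1 + 1/(67/9) = 1 + 9/67 = 76/67
-9 + 1/(76/67) = -9 + 67/76 = -617/76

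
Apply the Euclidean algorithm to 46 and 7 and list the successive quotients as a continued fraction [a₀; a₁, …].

[6; 1, 1, 3]

⌊46/7⌋ = 6, remainder 4
⌊7/4⌋ = 1, remainder 3
⌊4/3⌋ = 1, remainder 1
⌊3/1⌋ = 3, remainder 0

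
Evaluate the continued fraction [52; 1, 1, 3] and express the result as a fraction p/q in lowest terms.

Start with 3.
1 + 1/(3/1) = 1 + 1/3 = 4/3
1 + 1/(4/3) = 1 + 3/4 = 7/4
52 + 1/(7/4) = 52 + 4/7 = 368/7

368/7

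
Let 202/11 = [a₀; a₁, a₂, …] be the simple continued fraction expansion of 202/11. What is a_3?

202 = 18·11 + 4, so a_0 = 18
11 = 2·4 + 3, so a_1 = 2
4 = 1·3 + 1, so a_2 = 1
3 = 3·1 + 0, so a_3 = 3

3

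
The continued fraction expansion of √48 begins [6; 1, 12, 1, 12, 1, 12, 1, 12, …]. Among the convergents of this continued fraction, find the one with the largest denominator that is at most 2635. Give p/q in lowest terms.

List convergents until the denominator exceeds the bound:
a_0 = 6: 6/1  (≤ bound)
a_1 = 1: 7/1  (≤ bound)
a_2 = 12: 90/13  (≤ bound)
a_3 = 1: 97/14  (≤ bound)
a_4 = 12: 1254/181  (≤ bound)
a_5 = 1: 1351/195  (≤ bound)
a_6 = 12: 17466/2521  (≤ bound)
a_7 = 1: 18817/2716  (> 2635, stop)

17466/2521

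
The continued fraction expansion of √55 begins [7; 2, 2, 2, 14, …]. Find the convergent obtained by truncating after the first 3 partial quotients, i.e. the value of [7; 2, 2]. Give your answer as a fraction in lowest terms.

a_0 = 7: 7/1
a_1 = 2: 15/2
a_2 = 2: 37/5

37/5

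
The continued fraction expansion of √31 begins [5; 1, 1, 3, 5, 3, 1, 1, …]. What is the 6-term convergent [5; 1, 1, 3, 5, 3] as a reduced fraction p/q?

Start with 3.
5 + 1/(3/1) = 5 + 1/3 = 16/3
3 + 1/(16/3) = 3 + 3/16 = 51/16
1 + 1/(51/16) = 1 + 16/51 = 67/51
1 + 1/(67/51) = 1 + 51/67 = 118/67
5 + 1/(118/67) = 5 + 67/118 = 657/118

657/118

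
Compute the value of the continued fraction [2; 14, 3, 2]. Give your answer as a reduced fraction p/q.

207/100

a_0 = 2: 2/1
a_1 = 14: 29/14
a_2 = 3: 89/43
a_3 = 2: 207/100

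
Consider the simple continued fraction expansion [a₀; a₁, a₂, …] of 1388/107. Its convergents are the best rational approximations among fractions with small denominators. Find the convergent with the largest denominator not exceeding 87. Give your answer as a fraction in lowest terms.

a_0 = 12: 12/1  (≤ bound)
a_1 = 1: 13/1  (≤ bound)
a_2 = 34: 454/35  (≤ bound)
a_3 = 1: 467/36  (≤ bound)
a_4 = 2: 1388/107  (> 87, stop)

467/36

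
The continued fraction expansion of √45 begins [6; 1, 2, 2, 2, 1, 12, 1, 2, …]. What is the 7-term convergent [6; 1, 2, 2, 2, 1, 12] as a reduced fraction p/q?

2046/305

Start with 12.
1 + 1/(12/1) = 1 + 1/12 = 13/12
2 + 1/(13/12) = 2 + 12/13 = 38/13
2 + 1/(38/13) = 2 + 13/38 = 89/38
2 + 1/(89/38) = 2 + 38/89 = 216/89
1 + 1/(216/89) = 1 + 89/216 = 305/216
6 + 1/(305/216) = 6 + 216/305 = 2046/305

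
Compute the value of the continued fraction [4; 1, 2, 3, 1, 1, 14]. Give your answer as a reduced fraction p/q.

Start with 14.
1 + 1/(14/1) = 1 + 1/14 = 15/14
1 + 1/(15/14) = 1 + 14/15 = 29/15
3 + 1/(29/15) = 3 + 15/29 = 102/29
2 + 1/(102/29) = 2 + 29/102 = 233/102
1 + 1/(233/102) = 1 + 102/233 = 335/233
4 + 1/(335/233) = 4 + 233/335 = 1573/335

1573/335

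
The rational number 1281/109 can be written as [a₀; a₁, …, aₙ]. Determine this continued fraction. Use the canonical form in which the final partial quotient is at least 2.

[11; 1, 3, 27]

Run the Euclidean algorithm, recording each quotient:
1281 = 11·109 + 82, so a_0 = 11
109 = 1·82 + 27, so a_1 = 1
82 = 3·27 + 1, so a_2 = 3
27 = 27·1 + 0, so a_3 = 27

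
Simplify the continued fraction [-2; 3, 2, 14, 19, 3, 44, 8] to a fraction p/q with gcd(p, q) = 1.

-3581102/2090695

Use the convergent recurrence hₖ = aₖ·hₖ₋₁ + hₖ₋₂ (and likewise for the denominators kₖ):
a_0 = -2: -2/1
a_1 = 3: -5/3
a_2 = 2: -12/7
a_3 = 14: -173/101
a_4 = 19: -3299/1926
a_5 = 3: -10070/5879
a_6 = 44: -446379/260602
a_7 = 8: -3581102/2090695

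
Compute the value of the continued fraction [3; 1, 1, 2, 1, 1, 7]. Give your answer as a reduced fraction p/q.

Work from the innermost term outward:
Start with 7.
1 + 1/(7/1) = 1 + 1/7 = 8/7
1 + 1/(8/7) = 1 + 7/8 = 15/8
2 + 1/(15/8) = 2 + 8/15 = 38/15
1 + 1/(38/15) = 1 + 15/38 = 53/38
1 + 1/(53/38) = 1 + 38/53 = 91/53
3 + 1/(91/53) = 3 + 53/91 = 326/91

326/91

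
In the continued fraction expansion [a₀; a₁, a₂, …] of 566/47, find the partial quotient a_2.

566 ÷ 47 → quotient 12, remainder 2
47 ÷ 2 → quotient 23, remainder 1
2 ÷ 1 → quotient 2, remainder 0

2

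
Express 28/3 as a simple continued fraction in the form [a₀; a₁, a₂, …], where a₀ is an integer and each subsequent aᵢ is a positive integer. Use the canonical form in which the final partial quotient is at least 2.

28 ÷ 3 → quotient 9, remainder 1
3 ÷ 1 → quotient 3, remainder 0

[9; 3]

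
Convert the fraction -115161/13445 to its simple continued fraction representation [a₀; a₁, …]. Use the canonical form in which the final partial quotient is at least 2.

Repeatedly divide and take the remainder:
-115161 = -9·13445 + 5844, so a_0 = -9
13445 = 2·5844 + 1757, so a_1 = 2
5844 = 3·1757 + 573, so a_2 = 3
1757 = 3·573 + 38, so a_3 = 3
573 = 15·38 + 3, so a_4 = 15
38 = 12·3 + 2, so a_5 = 12
3 = 1·2 + 1, so a_6 = 1
2 = 2·1 + 0, so a_7 = 2

[-9; 2, 3, 3, 15, 12, 1, 2]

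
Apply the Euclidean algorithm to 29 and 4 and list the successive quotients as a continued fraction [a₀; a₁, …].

[7; 4]

⌊29/4⌋ = 7, remainder 1
⌊4/1⌋ = 4, remainder 0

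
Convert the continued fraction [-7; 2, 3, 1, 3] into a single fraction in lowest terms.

-223/34

a_0 = -7: -7/1
a_1 = 2: -13/2
a_2 = 3: -46/7
a_3 = 1: -59/9
a_4 = 3: -223/34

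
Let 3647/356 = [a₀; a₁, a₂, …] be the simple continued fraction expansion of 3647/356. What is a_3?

1

Repeatedly divide and take the remainder:
3647 ÷ 356 → quotient 10, remainder 87
356 ÷ 87 → quotient 4, remainder 8
87 ÷ 8 → quotient 10, remainder 7
8 ÷ 7 → quotient 1, remainder 1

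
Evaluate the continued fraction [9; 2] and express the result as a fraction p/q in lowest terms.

19/2

Start with 2.
9 + 1/(2/1) = 9 + 1/2 = 19/2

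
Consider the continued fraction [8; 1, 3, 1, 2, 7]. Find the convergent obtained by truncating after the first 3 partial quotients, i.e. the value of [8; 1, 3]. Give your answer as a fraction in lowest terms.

Compute successive convergents:
a_0 = 8: 8/1
a_1 = 1: 9/1
a_2 = 3: 35/4

35/4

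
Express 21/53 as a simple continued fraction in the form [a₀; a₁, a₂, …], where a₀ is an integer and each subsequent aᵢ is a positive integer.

⌊21/53⌋ = 0, remainder 21
⌊53/21⌋ = 2, remainder 11
⌊21/11⌋ = 1, remainder 10
⌊11/10⌋ = 1, remainder 1
⌊10/1⌋ = 10, remainder 0

[0; 2, 1, 1, 10]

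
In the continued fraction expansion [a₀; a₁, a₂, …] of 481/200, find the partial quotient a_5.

481 ÷ 200 → quotient 2, remainder 81
200 ÷ 81 → quotient 2, remainder 38
81 ÷ 38 → quotient 2, remainder 5
38 ÷ 5 → quotient 7, remainder 3
5 ÷ 3 → quotient 1, remainder 2
3 ÷ 2 → quotient 1, remainder 1

1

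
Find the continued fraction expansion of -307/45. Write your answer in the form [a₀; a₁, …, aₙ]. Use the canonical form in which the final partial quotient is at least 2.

-307 = -7·45 + 8, so a_0 = -7
45 = 5·8 + 5, so a_1 = 5
8 = 1·5 + 3, so a_2 = 1
5 = 1·3 + 2, so a_3 = 1
3 = 1·2 + 1, so a_4 = 1
2 = 2·1 + 0, so a_5 = 2

[-7; 5, 1, 1, 1, 2]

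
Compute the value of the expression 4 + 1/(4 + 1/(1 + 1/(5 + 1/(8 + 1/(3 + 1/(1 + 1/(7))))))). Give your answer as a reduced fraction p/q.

Start with 7.
1 + 1/(7/1) = 1 + 1/7 = 8/7
3 + 1/(8/7) = 3 + 7/8 = 31/8
8 + 1/(31/8) = 8 + 8/31 = 256/31
5 + 1/(256/31) = 5 + 31/256 = 1311/256
1 + 1/(1311/256) = 1 + 256/1311 = 1567/1311
4 + 1/(1567/1311) = 4 + 1311/1567 = 7579/1567
4 + 1/(7579/1567) = 4 + 1567/7579 = 31883/7579

31883/7579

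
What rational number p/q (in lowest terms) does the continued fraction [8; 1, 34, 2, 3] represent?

2225/248

Collapse the nested fraction from the inside out:
Start with 3.
2 + 1/(3/1) = 2 + 1/3 = 7/3
34 + 1/(7/3) = 34 + 3/7 = 241/7
1 + 1/(241/7) = 1 + 7/241 = 248/241
8 + 1/(248/241) = 8 + 241/248 = 2225/248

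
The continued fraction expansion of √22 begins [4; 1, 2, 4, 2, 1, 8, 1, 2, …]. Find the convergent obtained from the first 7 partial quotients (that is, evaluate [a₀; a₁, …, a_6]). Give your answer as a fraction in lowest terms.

1712/365

Starting at the tail and folding back:
Start with 8.
1 + 1/(8/1) = 1 + 1/8 = 9/8
2 + 1/(9/8) = 2 + 8/9 = 26/9
4 + 1/(26/9) = 4 + 9/26 = 113/26
2 + 1/(113/26) = 2 + 26/113 = 252/113
1 + 1/(252/113) = 1 + 113/252 = 365/252
4 + 1/(365/252) = 4 + 252/365 = 1712/365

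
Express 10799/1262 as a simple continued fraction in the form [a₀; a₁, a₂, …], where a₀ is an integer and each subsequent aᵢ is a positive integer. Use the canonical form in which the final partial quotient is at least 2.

Apply division with remainder until the remainder is 0:
⌊10799/1262⌋ = 8, remainder 703
⌊1262/703⌋ = 1, remainder 559
⌊703/559⌋ = 1, remainder 144
⌊559/144⌋ = 3, remainder 127
⌊144/127⌋ = 1, remainder 17
⌊127/17⌋ = 7, remainder 8
⌊17/8⌋ = 2, remainder 1
⌊8/1⌋ = 8, remainder 0

[8; 1, 1, 3, 1, 7, 2, 8]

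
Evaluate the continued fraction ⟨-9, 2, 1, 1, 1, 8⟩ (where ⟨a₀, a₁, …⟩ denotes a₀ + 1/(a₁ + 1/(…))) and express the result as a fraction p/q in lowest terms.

Start with 8.
1 + 1/(8/1) = 1 + 1/8 = 9/8
1 + 1/(9/8) = 1 + 8/9 = 17/9
1 + 1/(17/9) = 1 + 9/17 = 26/17
2 + 1/(26/17) = 2 + 17/26 = 69/26
-9 + 1/(69/26) = -9 + 26/69 = -595/69

-595/69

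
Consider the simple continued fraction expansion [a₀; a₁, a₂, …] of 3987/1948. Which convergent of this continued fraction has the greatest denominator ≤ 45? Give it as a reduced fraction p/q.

88/43

List convergents until the denominator exceeds the bound:
a_0 = 2: 2/1  (≤ bound)
a_1 = 21: 43/21  (≤ bound)
a_2 = 2: 88/43  (≤ bound)
a_3 = 2: 219/107  (> 45, stop)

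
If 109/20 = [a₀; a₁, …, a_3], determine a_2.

4

Run the Euclidean algorithm, recording each quotient:
⌊109/20⌋ = 5, remainder 9
⌊20/9⌋ = 2, remainder 2
⌊9/2⌋ = 4, remainder 1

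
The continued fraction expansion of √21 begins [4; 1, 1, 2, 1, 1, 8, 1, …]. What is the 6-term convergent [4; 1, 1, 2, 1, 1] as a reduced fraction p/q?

Build up convergents one term at a time:
a_0 = 4: 4/1
a_1 = 1: 5/1
a_2 = 1: 9/2
a_3 = 2: 23/5
a_4 = 1: 32/7
a_5 = 1: 55/12

55/12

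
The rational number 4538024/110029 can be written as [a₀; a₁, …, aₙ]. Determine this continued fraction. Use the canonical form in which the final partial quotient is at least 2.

[41; 4, 9, 1, 47, 1, 8, 6]

4538024 = 41·110029 + 26835, so a_0 = 41
110029 = 4·26835 + 2689, so a_1 = 4
26835 = 9·2689 + 2634, so a_2 = 9
2689 = 1·2634 + 55, so a_3 = 1
2634 = 47·55 + 49, so a_4 = 47
55 = 1·49 + 6, so a_5 = 1
49 = 8·6 + 1, so a_6 = 8
6 = 6·1 + 0, so a_7 = 6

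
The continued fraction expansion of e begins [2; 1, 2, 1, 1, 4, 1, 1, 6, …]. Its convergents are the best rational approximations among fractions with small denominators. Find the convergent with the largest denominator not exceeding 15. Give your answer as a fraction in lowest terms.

List convergents until the denominator exceeds the bound:
a_0 = 2: 2/1  (≤ bound)
a_1 = 1: 3/1  (≤ bound)
a_2 = 2: 8/3  (≤ bound)
a_3 = 1: 11/4  (≤ bound)
a_4 = 1: 19/7  (≤ bound)
a_5 = 4: 87/32  (> 15, stop)

19/7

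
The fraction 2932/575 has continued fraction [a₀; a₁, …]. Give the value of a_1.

2932 ÷ 575 → quotient 5, remainder 57
575 ÷ 57 → quotient 10, remainder 5

10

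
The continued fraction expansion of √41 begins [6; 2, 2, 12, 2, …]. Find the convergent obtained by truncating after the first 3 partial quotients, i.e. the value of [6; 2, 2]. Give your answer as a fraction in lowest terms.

32/5

Start with 2.
2 + 1/(2/1) = 2 + 1/2 = 5/2
6 + 1/(5/2) = 6 + 2/5 = 32/5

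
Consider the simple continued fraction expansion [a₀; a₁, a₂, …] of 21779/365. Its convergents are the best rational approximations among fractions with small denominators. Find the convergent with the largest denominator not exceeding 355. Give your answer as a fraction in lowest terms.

10800/181

List convergents until the denominator exceeds the bound:
a_0 = 59: 59/1  (≤ bound)
a_1 = 1: 60/1  (≤ bound)
a_2 = 2: 179/3  (≤ bound)
a_3 = 60: 10800/181  (≤ bound)
a_4 = 2: 21779/365  (> 355, stop)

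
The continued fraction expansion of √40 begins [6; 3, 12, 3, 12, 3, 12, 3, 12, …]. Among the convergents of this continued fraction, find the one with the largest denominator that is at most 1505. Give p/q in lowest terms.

a_0 = 6: 6/1  (≤ bound)
a_1 = 3: 19/3  (≤ bound)
a_2 = 12: 234/37  (≤ bound)
a_3 = 3: 721/114  (≤ bound)
a_4 = 12: 8886/1405  (≤ bound)
a_5 = 3: 27379/4329  (> 1505, stop)

8886/1405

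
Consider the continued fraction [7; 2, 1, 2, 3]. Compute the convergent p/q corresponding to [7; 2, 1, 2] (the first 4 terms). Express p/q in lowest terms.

Start with 2.
1 + 1/(2/1) = 1 + 1/2 = 3/2
2 + 1/(3/2) = 2 + 2/3 = 8/3
7 + 1/(8/3) = 7 + 3/8 = 59/8

59/8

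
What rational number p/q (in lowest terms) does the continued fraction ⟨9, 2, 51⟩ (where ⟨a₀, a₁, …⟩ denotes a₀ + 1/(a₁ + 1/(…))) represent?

978/103

Collapse the nested fraction from the inside out:
Start with 51.
2 + 1/(51/1) = 2 + 1/51 = 103/51
9 + 1/(103/51) = 9 + 51/103 = 978/103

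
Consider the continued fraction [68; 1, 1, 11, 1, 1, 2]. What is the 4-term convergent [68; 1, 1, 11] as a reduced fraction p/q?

1576/23

Build up convergents one term at a time:
a_0 = 68: 68/1
a_1 = 1: 69/1
a_2 = 1: 137/2
a_3 = 11: 1576/23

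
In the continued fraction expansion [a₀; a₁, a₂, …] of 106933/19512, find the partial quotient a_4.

106933 = 5·19512 + 9373, so a_0 = 5
19512 = 2·9373 + 766, so a_1 = 2
9373 = 12·766 + 181, so a_2 = 12
766 = 4·181 + 42, so a_3 = 4
181 = 4·42 + 13, so a_4 = 4

4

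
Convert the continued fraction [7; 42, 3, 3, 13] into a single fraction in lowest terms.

39515/5626

Build up convergents one term at a time:
a_0 = 7: 7/1
a_1 = 42: 295/42
a_2 = 3: 892/127
a_3 = 3: 2971/423
a_4 = 13: 39515/5626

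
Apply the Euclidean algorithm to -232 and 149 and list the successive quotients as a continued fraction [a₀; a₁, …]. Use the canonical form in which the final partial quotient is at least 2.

Apply division with remainder until the remainder is 0:
-232 ÷ 149 → quotient -2, remainder 66
149 ÷ 66 → quotient 2, remainder 17
66 ÷ 17 → quotient 3, remainder 15
17 ÷ 15 → quotient 1, remainder 2
15 ÷ 2 → quotient 7, remainder 1
2 ÷ 1 → quotient 2, remainder 0

[-2; 2, 3, 1, 7, 2]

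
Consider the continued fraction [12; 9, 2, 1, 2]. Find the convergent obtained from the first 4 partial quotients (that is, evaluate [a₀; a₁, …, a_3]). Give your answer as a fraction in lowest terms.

Starting at the tail and folding back:
Start with 1.
2 + 1/(1/1) = 2 + 1/1 = 3/1
9 + 1/(3/1) = 9 + 1/3 = 28/3
12 + 1/(28/3) = 12 + 3/28 = 339/28

339/28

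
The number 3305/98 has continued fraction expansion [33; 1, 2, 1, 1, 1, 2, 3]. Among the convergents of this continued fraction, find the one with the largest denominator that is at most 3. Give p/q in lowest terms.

a_0 = 33: 33/1  (≤ bound)
a_1 = 1: 34/1  (≤ bound)
a_2 = 2: 101/3  (≤ bound)
a_3 = 1: 135/4  (> 3, stop)

101/3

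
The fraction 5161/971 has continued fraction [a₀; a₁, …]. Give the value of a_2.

5

5161 ÷ 971 → quotient 5, remainder 306
971 ÷ 306 → quotient 3, remainder 53
306 ÷ 53 → quotient 5, remainder 41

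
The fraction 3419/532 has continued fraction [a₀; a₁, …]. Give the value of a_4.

3419 = 6·532 + 227, so a_0 = 6
532 = 2·227 + 78, so a_1 = 2
227 = 2·78 + 71, so a_2 = 2
78 = 1·71 + 7, so a_3 = 1
71 = 10·7 + 1, so a_4 = 10

10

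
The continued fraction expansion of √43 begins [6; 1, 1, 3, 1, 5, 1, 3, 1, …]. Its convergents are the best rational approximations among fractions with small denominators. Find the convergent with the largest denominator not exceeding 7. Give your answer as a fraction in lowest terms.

a_0 = 6: 6/1  (≤ bound)
a_1 = 1: 7/1  (≤ bound)
a_2 = 1: 13/2  (≤ bound)
a_3 = 3: 46/7  (≤ bound)
a_4 = 1: 59/9  (> 7, stop)

46/7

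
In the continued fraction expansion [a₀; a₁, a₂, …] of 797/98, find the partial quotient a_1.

797 ÷ 98 → quotient 8, remainder 13
98 ÷ 13 → quotient 7, remainder 7

7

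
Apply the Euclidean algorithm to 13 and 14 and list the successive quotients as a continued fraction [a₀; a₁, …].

⌊13/14⌋ = 0, remainder 13
⌊14/13⌋ = 1, remainder 1
⌊13/1⌋ = 13, remainder 0

[0; 1, 13]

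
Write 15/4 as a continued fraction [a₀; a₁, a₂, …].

[3; 1, 3]

15 ÷ 4 → quotient 3, remainder 3
4 ÷ 3 → quotient 1, remainder 1
3 ÷ 1 → quotient 3, remainder 0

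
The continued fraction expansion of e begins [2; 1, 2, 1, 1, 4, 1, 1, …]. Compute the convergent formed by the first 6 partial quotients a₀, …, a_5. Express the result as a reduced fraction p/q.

Work from the innermost term outward:
Start with 4.
1 + 1/(4/1) = 1 + 1/4 = 5/4
1 + 1/(5/4) = 1 + 4/5 = 9/5
2 + 1/(9/5) = 2 + 5/9 = 23/9
1 + 1/(23/9) = 1 + 9/23 = 32/23
2 + 1/(32/23) = 2 + 23/32 = 87/32

87/32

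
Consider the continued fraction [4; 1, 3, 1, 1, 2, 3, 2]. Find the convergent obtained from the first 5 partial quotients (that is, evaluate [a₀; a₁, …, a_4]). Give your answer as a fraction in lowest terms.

Collapse the nested fraction from the inside out:
Start with 1.
1 + 1/(1/1) = 1 + 1/1 = 2/1
3 + 1/(2/1) = 3 + 1/2 = 7/2
1 + 1/(7/2) = 1 + 2/7 = 9/7
4 + 1/(9/7) = 4 + 7/9 = 43/9

43/9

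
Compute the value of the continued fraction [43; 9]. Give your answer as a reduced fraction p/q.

388/9

Use the convergent recurrence hₖ = aₖ·hₖ₋₁ + hₖ₋₂ (and likewise for the denominators kₖ):
a_0 = 43: 43/1
a_1 = 9: 388/9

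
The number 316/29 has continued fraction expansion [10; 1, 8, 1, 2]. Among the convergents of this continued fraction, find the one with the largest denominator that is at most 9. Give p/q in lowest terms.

98/9

List convergents until the denominator exceeds the bound:
a_0 = 10: 10/1  (≤ bound)
a_1 = 1: 11/1  (≤ bound)
a_2 = 8: 98/9  (≤ bound)
a_3 = 1: 109/10  (> 9, stop)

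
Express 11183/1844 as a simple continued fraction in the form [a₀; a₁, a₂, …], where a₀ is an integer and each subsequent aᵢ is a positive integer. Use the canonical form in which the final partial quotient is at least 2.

Repeatedly divide and take the remainder:
⌊11183/1844⌋ = 6, remainder 119
⌊1844/119⌋ = 15, remainder 59
⌊119/59⌋ = 2, remainder 1
⌊59/1⌋ = 59, remainder 0

[6; 15, 2, 59]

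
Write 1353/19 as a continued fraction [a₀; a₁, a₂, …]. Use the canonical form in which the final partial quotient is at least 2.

1353 ÷ 19 → quotient 71, remainder 4
19 ÷ 4 → quotient 4, remainder 3
4 ÷ 3 → quotient 1, remainder 1
3 ÷ 1 → quotient 3, remainder 0

[71; 4, 1, 3]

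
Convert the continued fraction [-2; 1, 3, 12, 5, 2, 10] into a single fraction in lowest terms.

-7120/5719

Start with 10.
2 + 1/(10/1) = 2 + 1/10 = 21/10
5 + 1/(21/10) = 5 + 10/21 = 115/21
12 + 1/(115/21) = 12 + 21/115 = 1401/115
3 + 1/(1401/115) = 3 + 115/1401 = 4318/1401
1 + 1/(4318/1401) = 1 + 1401/4318 = 5719/4318
-2 + 1/(5719/4318) = -2 + 4318/5719 = -7120/5719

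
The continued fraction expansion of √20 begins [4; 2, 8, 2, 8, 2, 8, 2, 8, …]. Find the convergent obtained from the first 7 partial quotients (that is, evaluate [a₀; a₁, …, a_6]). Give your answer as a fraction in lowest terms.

Start with 8.
2 + 1/(8/1) = 2 + 1/8 = 17/8
8 + 1/(17/8) = 8 + 8/17 = 144/17
2 + 1/(144/17) = 2 + 17/144 = 305/144
8 + 1/(305/144) = 8 + 144/305 = 2584/305
2 + 1/(2584/305) = 2 + 305/2584 = 5473/2584
4 + 1/(5473/2584) = 4 + 2584/5473 = 24476/5473

24476/5473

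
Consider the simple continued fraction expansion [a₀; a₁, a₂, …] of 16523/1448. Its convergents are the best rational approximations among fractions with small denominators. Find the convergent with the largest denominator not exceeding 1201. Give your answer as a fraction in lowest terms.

3138/275

List convergents until the denominator exceeds the bound:
a_0 = 11: 11/1  (≤ bound)
a_1 = 2: 23/2  (≤ bound)
a_2 = 2: 57/5  (≤ bound)
a_3 = 3: 194/17  (≤ bound)
a_4 = 3: 639/56  (≤ bound)
a_5 = 1: 833/73  (≤ bound)
a_6 = 3: 3138/275  (≤ bound)
a_7 = 5: 16523/1448  (> 1201, stop)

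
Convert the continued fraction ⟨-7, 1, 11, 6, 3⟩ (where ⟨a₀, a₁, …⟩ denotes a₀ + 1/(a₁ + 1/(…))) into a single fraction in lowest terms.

Start with 3.
6 + 1/(3/1) = 6 + 1/3 = 19/3
11 + 1/(19/3) = 11 + 3/19 = 212/19
1 + 1/(212/19) = 1 + 19/212 = 231/212
-7 + 1/(231/212) = -7 + 212/231 = -1405/231

-1405/231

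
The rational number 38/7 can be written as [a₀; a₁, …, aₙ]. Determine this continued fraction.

[5; 2, 3]

⌊38/7⌋ = 5, remainder 3
⌊7/3⌋ = 2, remainder 1
⌊3/1⌋ = 3, remainder 0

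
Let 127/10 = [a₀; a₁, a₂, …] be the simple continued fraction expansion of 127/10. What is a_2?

2

Apply division with remainder until the remainder is 0:
⌊127/10⌋ = 12, remainder 7
⌊10/7⌋ = 1, remainder 3
⌊7/3⌋ = 2, remainder 1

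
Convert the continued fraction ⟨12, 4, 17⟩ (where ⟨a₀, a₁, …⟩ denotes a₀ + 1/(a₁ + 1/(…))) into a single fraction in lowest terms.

845/69

Work from the innermost term outward:
Start with 17.
4 + 1/(17/1) = 4 + 1/17 = 69/17
12 + 1/(69/17) = 12 + 17/69 = 845/69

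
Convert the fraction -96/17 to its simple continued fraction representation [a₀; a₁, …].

-96 = -6·17 + 6, so a_0 = -6
17 = 2·6 + 5, so a_1 = 2
6 = 1·5 + 1, so a_2 = 1
5 = 5·1 + 0, so a_3 = 5

[-6; 2, 1, 5]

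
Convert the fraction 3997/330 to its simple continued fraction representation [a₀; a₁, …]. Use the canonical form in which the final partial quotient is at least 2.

⌊3997/330⌋ = 12, remainder 37
⌊330/37⌋ = 8, remainder 34
⌊37/34⌋ = 1, remainder 3
⌊34/3⌋ = 11, remainder 1
⌊3/1⌋ = 3, remainder 0

[12; 8, 1, 11, 3]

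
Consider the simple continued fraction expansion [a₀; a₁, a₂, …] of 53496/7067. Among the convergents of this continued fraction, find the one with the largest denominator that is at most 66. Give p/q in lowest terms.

a_0 = 7: 7/1  (≤ bound)
a_1 = 1: 8/1  (≤ bound)
a_2 = 1: 15/2  (≤ bound)
a_3 = 3: 53/7  (≤ bound)
a_4 = 12: 651/86  (> 66, stop)

53/7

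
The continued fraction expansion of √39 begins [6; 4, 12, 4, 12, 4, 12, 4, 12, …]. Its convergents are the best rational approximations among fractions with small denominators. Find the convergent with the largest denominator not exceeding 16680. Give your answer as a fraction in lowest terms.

List convergents until the denominator exceeds the bound:
a_0 = 6: 6/1  (≤ bound)
a_1 = 4: 25/4  (≤ bound)
a_2 = 12: 306/49  (≤ bound)
a_3 = 4: 1249/200  (≤ bound)
a_4 = 12: 15294/2449  (≤ bound)
a_5 = 4: 62425/9996  (≤ bound)
a_6 = 12: 764394/122401  (> 16680, stop)

62425/9996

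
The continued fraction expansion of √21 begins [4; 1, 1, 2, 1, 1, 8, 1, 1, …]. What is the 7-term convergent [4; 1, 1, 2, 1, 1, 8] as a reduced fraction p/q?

472/103

Build up convergents one term at a time:
a_0 = 4: 4/1
a_1 = 1: 5/1
a_2 = 1: 9/2
a_3 = 2: 23/5
a_4 = 1: 32/7
a_5 = 1: 55/12
a_6 = 8: 472/103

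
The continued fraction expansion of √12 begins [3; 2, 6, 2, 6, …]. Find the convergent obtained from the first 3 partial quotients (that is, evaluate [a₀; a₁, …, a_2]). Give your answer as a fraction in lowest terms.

45/13

a_0 = 3: 3/1
a_1 = 2: 7/2
a_2 = 6: 45/13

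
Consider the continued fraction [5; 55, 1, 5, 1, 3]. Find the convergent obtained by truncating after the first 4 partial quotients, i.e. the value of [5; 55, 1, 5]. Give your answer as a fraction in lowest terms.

1681/335

Collapse the nested fraction from the inside out:
Start with 5.
1 + 1/(5/1) = 1 + 1/5 = 6/5
55 + 1/(6/5) = 55 + 5/6 = 335/6
5 + 1/(335/6) = 5 + 6/335 = 1681/335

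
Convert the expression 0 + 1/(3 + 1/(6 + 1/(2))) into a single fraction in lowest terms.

13/41

Build up convergents one term at a time:
a_0 = 0: 0/1
a_1 = 3: 1/3
a_2 = 6: 6/19
a_3 = 2: 13/41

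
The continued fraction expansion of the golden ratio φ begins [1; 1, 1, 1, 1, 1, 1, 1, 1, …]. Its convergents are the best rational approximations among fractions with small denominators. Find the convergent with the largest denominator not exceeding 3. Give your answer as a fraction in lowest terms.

5/3

a_0 = 1: 1/1  (≤ bound)
a_1 = 1: 2/1  (≤ bound)
a_2 = 1: 3/2  (≤ bound)
a_3 = 1: 5/3  (≤ bound)
a_4 = 1: 8/5  (> 3, stop)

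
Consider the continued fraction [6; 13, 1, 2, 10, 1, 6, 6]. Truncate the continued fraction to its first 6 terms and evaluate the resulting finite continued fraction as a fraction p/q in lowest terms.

a_0 = 6: 6/1
a_1 = 13: 79/13
a_2 = 1: 85/14
a_3 = 2: 249/41
a_4 = 10: 2575/424
a_5 = 1: 2824/465

2824/465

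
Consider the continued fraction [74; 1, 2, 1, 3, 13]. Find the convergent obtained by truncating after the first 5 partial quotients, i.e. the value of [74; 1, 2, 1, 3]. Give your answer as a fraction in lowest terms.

1121/15

Starting at the tail and folding back:
Start with 3.
1 + 1/(3/1) = 1 + 1/3 = 4/3
2 + 1/(4/3) = 2 + 3/4 = 11/4
1 + 1/(11/4) = 1 + 4/11 = 15/11
74 + 1/(15/11) = 74 + 11/15 = 1121/15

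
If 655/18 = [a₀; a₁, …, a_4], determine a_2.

655 = 36·18 + 7, so a_0 = 36
18 = 2·7 + 4, so a_1 = 2
7 = 1·4 + 3, so a_2 = 1

1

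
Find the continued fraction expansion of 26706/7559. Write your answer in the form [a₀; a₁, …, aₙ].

[3; 1, 1, 7, 13, 2, 18]

26706 ÷ 7559 → quotient 3, remainder 4029
7559 ÷ 4029 → quotient 1, remainder 3530
4029 ÷ 3530 → quotient 1, remainder 499
3530 ÷ 499 → quotient 7, remainder 37
499 ÷ 37 → quotient 13, remainder 18
37 ÷ 18 → quotient 2, remainder 1
18 ÷ 1 → quotient 18, remainder 0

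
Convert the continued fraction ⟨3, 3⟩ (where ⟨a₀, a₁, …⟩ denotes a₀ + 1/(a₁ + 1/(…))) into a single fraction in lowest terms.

Collapse the nested fraction from the inside out:
Start with 3.
3 + 1/(3/1) = 3 + 1/3 = 10/3

10/3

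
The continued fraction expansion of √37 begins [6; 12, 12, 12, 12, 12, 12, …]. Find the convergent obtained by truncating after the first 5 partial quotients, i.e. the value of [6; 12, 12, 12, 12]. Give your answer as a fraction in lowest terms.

Start with 12.
12 + 1/(12/1) = 12 + 1/12 = 145/12
12 + 1/(145/12) = 12 + 12/145 = 1752/145
12 + 1/(1752/145) = 12 + 145/1752 = 21169/1752
6 + 1/(21169/1752) = 6 + 1752/21169 = 128766/21169

128766/21169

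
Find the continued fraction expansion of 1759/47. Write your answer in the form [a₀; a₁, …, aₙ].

[37; 2, 2, 1, 6]

Repeatedly divide and take the remainder:
1759 = 37·47 + 20, so a_0 = 37
47 = 2·20 + 7, so a_1 = 2
20 = 2·7 + 6, so a_2 = 2
7 = 1·6 + 1, so a_3 = 1
6 = 6·1 + 0, so a_4 = 6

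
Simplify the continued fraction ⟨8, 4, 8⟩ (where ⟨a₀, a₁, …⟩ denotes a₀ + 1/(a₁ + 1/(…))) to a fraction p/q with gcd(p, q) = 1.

a_0 = 8: 8/1
a_1 = 4: 33/4
a_2 = 8: 272/33

272/33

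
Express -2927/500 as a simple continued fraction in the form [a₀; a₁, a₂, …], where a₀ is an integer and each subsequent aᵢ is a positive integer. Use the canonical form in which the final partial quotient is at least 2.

⌊-2927/500⌋ = -6, remainder 73
⌊500/73⌋ = 6, remainder 62
⌊73/62⌋ = 1, remainder 11
⌊62/11⌋ = 5, remainder 7
⌊11/7⌋ = 1, remainder 4
⌊7/4⌋ = 1, remainder 3
⌊4/3⌋ = 1, remainder 1
⌊3/1⌋ = 3, remainder 0

[-6; 6, 1, 5, 1, 1, 1, 3]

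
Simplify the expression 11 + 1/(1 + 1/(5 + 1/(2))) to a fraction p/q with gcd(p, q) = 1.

154/13

Start with 2.
5 + 1/(2/1) = 5 + 1/2 = 11/2
1 + 1/(11/2) = 1 + 2/11 = 13/11
11 + 1/(13/11) = 11 + 11/13 = 154/13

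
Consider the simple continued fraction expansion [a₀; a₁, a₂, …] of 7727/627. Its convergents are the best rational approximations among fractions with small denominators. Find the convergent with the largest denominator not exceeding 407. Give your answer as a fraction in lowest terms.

3007/244

List convergents until the denominator exceeds the bound:
a_0 = 12: 12/1  (≤ bound)
a_1 = 3: 37/3  (≤ bound)
a_2 = 11: 419/34  (≤ bound)
a_3 = 3: 1294/105  (≤ bound)
a_4 = 1: 1713/139  (≤ bound)
a_5 = 1: 3007/244  (≤ bound)
a_6 = 2: 7727/627  (> 407, stop)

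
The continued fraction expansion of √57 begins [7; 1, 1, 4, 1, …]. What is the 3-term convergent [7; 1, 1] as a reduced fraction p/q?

15/2

Compute successive convergents:
a_0 = 7: 7/1
a_1 = 1: 8/1
a_2 = 1: 15/2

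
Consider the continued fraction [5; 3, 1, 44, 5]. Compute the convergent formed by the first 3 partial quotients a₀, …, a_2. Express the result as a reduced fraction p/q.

21/4

Build up convergents one term at a time:
a_0 = 5: 5/1
a_1 = 3: 16/3
a_2 = 1: 21/4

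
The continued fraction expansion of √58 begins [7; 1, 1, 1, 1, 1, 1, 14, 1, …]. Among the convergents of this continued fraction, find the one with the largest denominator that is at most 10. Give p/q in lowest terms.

61/8

a_0 = 7: 7/1  (≤ bound)
a_1 = 1: 8/1  (≤ bound)
a_2 = 1: 15/2  (≤ bound)
a_3 = 1: 23/3  (≤ bound)
a_4 = 1: 38/5  (≤ bound)
a_5 = 1: 61/8  (≤ bound)
a_6 = 1: 99/13  (> 10, stop)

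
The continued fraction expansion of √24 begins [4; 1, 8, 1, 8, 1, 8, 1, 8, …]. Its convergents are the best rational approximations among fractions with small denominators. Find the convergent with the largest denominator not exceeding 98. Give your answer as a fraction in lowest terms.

a_0 = 4: 4/1  (≤ bound)
a_1 = 1: 5/1  (≤ bound)
a_2 = 8: 44/9  (≤ bound)
a_3 = 1: 49/10  (≤ bound)
a_4 = 8: 436/89  (≤ bound)
a_5 = 1: 485/99  (> 98, stop)

436/89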